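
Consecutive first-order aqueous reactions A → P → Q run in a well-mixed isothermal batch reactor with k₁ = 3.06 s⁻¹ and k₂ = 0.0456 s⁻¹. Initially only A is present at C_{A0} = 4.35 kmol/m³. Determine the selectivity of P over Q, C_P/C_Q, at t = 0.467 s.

For first-order series with pure A initially, C_P(t) = k₁C_{A0}/(k₂−k₁)·(e^(−k₁t) − e^(−k₂t)).
e^(−k₁t) = e^(−3.06×0.467) = e^(−1.429) = 0.2395; e^(−k₂t) = e^(−0.02130) = 0.9789.
C_P = 3.06×4.35/(0.0456−3.06) × (0.2395−0.9789) = (-4.416)×(-0.7394) = 3.265 kmol/m³.
C_A = C_{A0}e^(−k₁t) = 1.042 kmol/m³, so C_Q = C_{A0}−C_A−C_P = 0.04300 kmol/m³; C_P/C_Q = 75.9.

75.9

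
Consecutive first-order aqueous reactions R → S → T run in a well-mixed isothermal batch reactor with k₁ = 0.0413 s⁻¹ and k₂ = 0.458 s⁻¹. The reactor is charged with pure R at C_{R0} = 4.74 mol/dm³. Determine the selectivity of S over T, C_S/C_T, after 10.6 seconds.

0.217

The intermediate concentration in a first-order A→B→C sequence is C_S = k₁C_{R0}(e^(−k₁t) − e^(−k₂t))/(k₂−k₁).
e^(−k₁t) = e^(−0.0413×10.6) = e^(−0.4378) = 0.6455; e^(−k₂t) = e^(−4.855) = 0.007791.
C_S = 0.0413×4.74/(0.458−0.0413) × (0.6455−0.007791) = 0.4698×0.6377 = 0.2996 mol/dm³.
C_R = C_{R0}e^(−k₁t) = 3.060 mol/dm³, so C_T = C_{R0}−C_R−C_S = 1.381 mol/dm³; C_S/C_T = 0.217.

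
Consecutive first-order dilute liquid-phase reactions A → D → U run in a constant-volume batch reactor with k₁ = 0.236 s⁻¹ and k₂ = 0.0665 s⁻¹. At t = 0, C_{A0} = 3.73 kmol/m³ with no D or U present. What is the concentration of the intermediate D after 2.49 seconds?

1.52 kmol/m³

Solving the coupled first-order balances gives C_D(t) = [k₁/(k₂−k₁)]·C_{A0}·(e^(−k₁t) − e^(−k₂t)).
e^(−k₁t) = e^(−0.236×2.49) = e^(−0.5876) = 0.5556; e^(−k₂t) = e^(−0.1656) = 0.8474.
C_D = 0.236×3.73/(0.0665−0.236) × (0.5556−0.8474) = (-5.193)×(-0.2918) = 1.515 kmol/m³.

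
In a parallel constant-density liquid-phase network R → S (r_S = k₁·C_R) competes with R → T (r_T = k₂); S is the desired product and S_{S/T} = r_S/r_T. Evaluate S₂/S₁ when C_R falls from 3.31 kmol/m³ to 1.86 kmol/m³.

S_{S/T} = (k₁/k₂)·C_R, so S₂/S₁ = (C_{R,2}/C_{R,1}).
= 1.86/3.31 = 0.562.

0.562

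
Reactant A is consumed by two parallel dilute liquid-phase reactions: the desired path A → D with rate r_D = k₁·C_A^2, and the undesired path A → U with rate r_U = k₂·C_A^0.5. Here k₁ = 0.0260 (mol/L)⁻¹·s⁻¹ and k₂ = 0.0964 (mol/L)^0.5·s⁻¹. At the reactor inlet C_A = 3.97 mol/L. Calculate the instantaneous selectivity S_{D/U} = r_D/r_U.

S_{D/U} = r_D/r_U = (k₁·C_A^2)/(k₂·C_A^0.5) = (k₁/k₂)·C_A^1.5.
= (0.0260×3.970^2) / (0.0964×3.970^0.5) = 0.4098/0.1921 = 2.13.
Since the desired path is higher order in A, keeping C_A high (PFR or concentrated feed) favours D.

2.13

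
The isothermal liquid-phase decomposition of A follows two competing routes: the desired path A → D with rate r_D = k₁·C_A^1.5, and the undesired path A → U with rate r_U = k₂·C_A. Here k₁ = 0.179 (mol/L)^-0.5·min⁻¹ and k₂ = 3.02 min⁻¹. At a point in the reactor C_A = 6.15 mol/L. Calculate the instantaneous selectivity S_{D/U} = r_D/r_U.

0.147

S_{D/U} = r_D/r_U = (k₁·C_A^1.5)/(k₂·C_A) = (k₁/k₂)·C_A^0.5.
= (0.179×6.150^1.5) / (3.02×6.150) = 2.730/18.57 = 0.147.
Since the desired path is higher order in A, keeping C_A high (PFR or concentrated feed) favours D.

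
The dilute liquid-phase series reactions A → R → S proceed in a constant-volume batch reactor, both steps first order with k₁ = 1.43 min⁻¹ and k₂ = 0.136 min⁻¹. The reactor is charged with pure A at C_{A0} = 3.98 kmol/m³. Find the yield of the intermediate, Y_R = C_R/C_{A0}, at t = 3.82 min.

The intermediate concentration in a first-order A→B→C sequence is C_R = k₁C_{A0}(e^(−k₁t) − e^(−k₂t))/(k₂−k₁).
e^(−k₁t) = e^(−1.43×3.82) = e^(−5.463) = 0.004243; e^(−k₂t) = e^(−0.5195) = 0.5948.
C_R = 1.43×3.98/(0.136−1.43) × (0.004243−0.5948) = (-4.398)×(-0.5906) = 2.597 kmol/m³.
Y_R = C_R/C_{A0} = 2.597/3.98 = 0.653.

0.653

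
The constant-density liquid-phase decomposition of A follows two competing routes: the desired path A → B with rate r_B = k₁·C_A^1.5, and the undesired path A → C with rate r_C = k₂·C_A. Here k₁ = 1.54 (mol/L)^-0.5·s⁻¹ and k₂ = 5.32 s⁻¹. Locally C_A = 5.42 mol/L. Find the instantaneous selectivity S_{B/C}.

0.674

S_{B/C} = r_B/r_C = (k₁·C_A^1.5)/(k₂·C_A) = (k₁/k₂)·C_A^0.5.
= (1.54×5.420^1.5) / (5.32×5.420) = 19.43/28.83 = 0.674.
Since the desired path is higher order in A, keeping C_A high (PFR or concentrated feed) favours B.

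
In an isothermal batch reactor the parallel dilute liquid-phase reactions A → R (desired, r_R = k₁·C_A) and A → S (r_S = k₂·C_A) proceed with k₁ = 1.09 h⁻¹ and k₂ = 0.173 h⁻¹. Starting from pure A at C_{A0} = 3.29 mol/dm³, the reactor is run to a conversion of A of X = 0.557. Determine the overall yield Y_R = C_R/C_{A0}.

C_A = C_{A0}(1−X) = 1.457 mol/dm³.
Both paths are first order in A, so the instantaneous fraction to R is constant: dC_R/d(−C_A) = k₁/(k₁+k₂) = 0.8630.
C_R = 0.8630·(C_{A0}−C_A) = 0.8630×1.833 = 1.58 mol/dm³.
Y_R = C_R/C_{A0} = 1.582/3.29 = 0.481.

0.481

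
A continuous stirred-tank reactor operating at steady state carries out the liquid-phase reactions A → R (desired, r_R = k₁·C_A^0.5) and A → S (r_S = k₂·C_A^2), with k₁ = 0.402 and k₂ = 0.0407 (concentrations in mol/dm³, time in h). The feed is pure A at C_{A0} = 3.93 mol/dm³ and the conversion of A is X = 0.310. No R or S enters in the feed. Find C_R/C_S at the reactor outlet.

Exit C_A = C_{A0}(1−X) = 3.93×0.690 = 2.712 mol/dm³.
In a CSTR the entire volume is at exit conditions, so r_R = 0.402×2.712^0.5 = 0.6620 and r_S = 0.0407×2.712^2 = 0.2993.
Overall selectivity = C_R/C_S = r_Rτ/(r_Sτ) = r_R/r_S = 2.21.

2.21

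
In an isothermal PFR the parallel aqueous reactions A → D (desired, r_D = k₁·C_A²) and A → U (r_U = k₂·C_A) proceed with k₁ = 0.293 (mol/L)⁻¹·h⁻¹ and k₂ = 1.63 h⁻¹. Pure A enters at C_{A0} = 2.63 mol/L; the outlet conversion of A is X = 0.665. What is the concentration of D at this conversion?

0.413 mol/L

C_A = C_{A0}(1−X) = 0.8810 mol/L.
Along a PFR/batch, dC_U/dC_A = −r_U/(r_D+r_U) = −k₂/(k₂+k₁·C_A).
Integrating from C_{A0} to C_A: C_U = (1.63/0.293)·ln[(1.63+0.293·2.63)/(1.63+0.293·0.881)] = 5.563·ln(2.401/1.888) = 1.336 mol/L.
Then C_D = (C_{A0}−C_A) − C_U = 1.749 − 1.336 = 0.4131 mol/L.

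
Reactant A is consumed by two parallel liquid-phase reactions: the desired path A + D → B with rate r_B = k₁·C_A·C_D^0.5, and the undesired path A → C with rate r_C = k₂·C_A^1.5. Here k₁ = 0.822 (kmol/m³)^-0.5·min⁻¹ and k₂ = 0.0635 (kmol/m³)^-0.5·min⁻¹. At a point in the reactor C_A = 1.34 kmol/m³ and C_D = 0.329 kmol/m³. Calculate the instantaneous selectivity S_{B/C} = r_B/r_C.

6.41

S_{B/C} = r_B/r_C = (k₁·C_A·C_D^0.5)/(k₂·C_A^1.5) = (k₁/k₂)·C_A^-0.5·C_D^0.5.
= (0.822×1.340×0.3290^0.5) / (0.0635×1.340^1.5) = 0.6318/0.09850 = 6.41.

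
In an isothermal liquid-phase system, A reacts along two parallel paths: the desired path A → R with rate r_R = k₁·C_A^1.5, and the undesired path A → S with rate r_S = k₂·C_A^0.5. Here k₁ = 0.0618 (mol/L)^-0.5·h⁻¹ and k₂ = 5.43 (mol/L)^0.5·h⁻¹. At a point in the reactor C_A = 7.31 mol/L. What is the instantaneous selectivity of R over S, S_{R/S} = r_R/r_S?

0.0832

S_{R/S} = r_R/r_S = (k₁·C_A^1.5)/(k₂·C_A^0.5) = (k₁/k₂)·C_A.
= (0.0618×7.310^1.5) / (5.43×7.310^0.5) = 1.221/14.68 = 0.0832.
Since the desired path is higher order in A, keeping C_A high (PFR or concentrated feed) favours R.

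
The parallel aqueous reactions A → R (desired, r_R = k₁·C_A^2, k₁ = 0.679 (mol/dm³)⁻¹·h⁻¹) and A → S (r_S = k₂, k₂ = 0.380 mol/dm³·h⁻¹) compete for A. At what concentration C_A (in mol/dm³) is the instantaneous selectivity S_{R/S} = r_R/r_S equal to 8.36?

S_{R/S} = (k₁/k₂)·C_A^2 ⇒ C_A = (S·k₂/k₁)^(0.5).
= (8.36×0.380/0.679)^(0.5) = (4.679)^(0.5) = 2.16 mol/dm³.

2.16 mol/dm³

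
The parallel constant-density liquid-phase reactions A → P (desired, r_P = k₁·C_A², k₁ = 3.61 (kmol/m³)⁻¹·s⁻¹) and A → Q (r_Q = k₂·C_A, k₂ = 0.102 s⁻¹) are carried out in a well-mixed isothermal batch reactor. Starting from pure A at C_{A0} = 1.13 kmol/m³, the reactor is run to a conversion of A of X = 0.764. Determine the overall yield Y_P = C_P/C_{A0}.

0.730

C_A = C_{A0}(1−X) = 0.2667 kmol/m³.
Along a PFR/batch, dC_Q/dC_A = −r_Q/(r_P+r_Q) = −k₂/(k₂+k₁·C_A).
Integrating from C_{A0} to C_A: C_Q = (0.102/3.61)·ln[(0.102+3.61·1.13)/(0.102+3.61·0.267)] = 0.02825·ln(4.181/1.065) = 0.03865 kmol/m³.
Then C_P = (C_{A0}−C_A) − C_Q = 0.8633 − 0.03865 = 0.8247 kmol/m³.
Y_P = C_P/C_{A0} = 0.8247/1.13 = 0.730.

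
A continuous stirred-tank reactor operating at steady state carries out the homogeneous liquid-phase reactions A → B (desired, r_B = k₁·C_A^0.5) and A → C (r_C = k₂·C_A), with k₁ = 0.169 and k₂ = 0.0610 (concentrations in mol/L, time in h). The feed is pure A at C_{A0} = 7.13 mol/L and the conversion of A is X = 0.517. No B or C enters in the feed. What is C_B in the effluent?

2.21 mol/L

Exit C_A = C_{A0}(1−X) = 7.13×0.483 = 3.444 mol/L.
Rates in a CSTR are evaluated at the outlet concentration: r_B = 0.169×3.444^0.5 = 0.3136, r_C = 0.0610×3.444 = 0.2101.
Fraction of consumed A going to B: r_B/(r_B+r_C) = 0.5989.
C_B = 0.5989·C_{A0}·X = 0.5989×7.13×0.517 = 2.21 mol/L.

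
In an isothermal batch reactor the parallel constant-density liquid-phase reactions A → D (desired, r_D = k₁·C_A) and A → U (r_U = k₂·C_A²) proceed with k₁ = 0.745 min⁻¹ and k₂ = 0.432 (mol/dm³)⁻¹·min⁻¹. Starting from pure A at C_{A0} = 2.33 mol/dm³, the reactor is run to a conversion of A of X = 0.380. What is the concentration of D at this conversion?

0.425 mol/dm³

C_A = C_{A0}(1−X) = 1.445 mol/dm³.
Along a PFR/batch, dC_D/dC_A = −r_D/(r_D+r_U) = −k₁/(k₁+k₂·C_A).
Integrating from C_{A0} to C_A: C_D = (0.745/0.432)·ln[(0.745+0.432·2.33)/(0.745+0.432·1.44)] = 1.725·ln(1.752/1.369) = 0.4249 mol/dm³.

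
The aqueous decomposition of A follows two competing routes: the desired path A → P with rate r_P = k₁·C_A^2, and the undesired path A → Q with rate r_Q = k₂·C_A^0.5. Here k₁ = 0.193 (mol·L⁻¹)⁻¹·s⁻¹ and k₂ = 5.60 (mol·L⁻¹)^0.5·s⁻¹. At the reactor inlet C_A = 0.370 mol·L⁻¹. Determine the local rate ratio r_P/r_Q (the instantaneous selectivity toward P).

S_{P/Q} = r_P/r_Q = (k₁·C_A^2)/(k₂·C_A^0.5) = (k₁/k₂)·C_A^1.5.
= (0.193×0.3700^2) / (5.60×0.3700^0.5) = 0.02642/3.406 = 0.00776.

0.00776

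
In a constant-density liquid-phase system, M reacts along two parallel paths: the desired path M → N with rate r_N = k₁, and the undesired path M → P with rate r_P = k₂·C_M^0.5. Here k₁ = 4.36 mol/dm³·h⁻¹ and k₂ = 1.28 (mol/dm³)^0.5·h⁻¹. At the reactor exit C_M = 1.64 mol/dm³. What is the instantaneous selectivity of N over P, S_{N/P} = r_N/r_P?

S_{N/P} = r_N/r_P = (k₁)/(k₂·C_M^0.5) = (k₁/k₂)·C_M^-0.5.
= (4.36) / (1.28×1.640^0.5) = 4.360/1.639 = 2.66.

2.66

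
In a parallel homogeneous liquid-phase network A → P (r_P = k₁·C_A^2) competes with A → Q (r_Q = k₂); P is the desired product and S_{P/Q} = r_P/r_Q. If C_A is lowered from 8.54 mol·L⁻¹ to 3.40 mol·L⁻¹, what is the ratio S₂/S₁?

0.159

S_{P/Q} = (k₁/k₂)·C_A^2, so S₂/S₁ = (C_{A,2}/C_{A,1})^2.
= (3.40/8.54)^2 = (0.3981)^2 = 0.159.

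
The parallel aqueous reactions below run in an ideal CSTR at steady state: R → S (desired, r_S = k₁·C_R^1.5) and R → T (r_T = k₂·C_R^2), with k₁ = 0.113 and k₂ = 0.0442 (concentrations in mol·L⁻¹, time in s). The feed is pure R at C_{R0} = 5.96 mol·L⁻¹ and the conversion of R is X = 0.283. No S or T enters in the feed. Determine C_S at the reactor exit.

0.933 mol·L⁻¹

Exit C_R = C_{R0}(1−X) = 5.96×0.717 = 4.273 mol·L⁻¹.
Rates in a CSTR are evaluated at the outlet concentration: r_S = 0.113×4.273^1.5 = 0.9982, r_T = 0.0442×4.273^2 = 0.8071.
Fraction of consumed R going to S: r_S/(r_S+r_T) = 0.5529.
C_S = 0.5529·C_{R0}·X = 0.5529×5.96×0.283 = 0.933 mol·L⁻¹.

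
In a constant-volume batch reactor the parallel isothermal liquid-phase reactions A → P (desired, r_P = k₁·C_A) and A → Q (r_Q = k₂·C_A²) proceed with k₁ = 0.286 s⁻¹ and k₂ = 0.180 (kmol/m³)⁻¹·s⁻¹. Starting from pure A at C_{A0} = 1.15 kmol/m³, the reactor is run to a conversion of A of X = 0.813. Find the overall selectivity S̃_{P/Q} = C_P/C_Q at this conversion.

2.44

C_A = C_{A0}(1−X) = 0.2151 kmol/m³.
Along a PFR/batch, dC_P/dC_A = −r_P/(r_P+r_Q) = −k₁/(k₁+k₂·C_A).
Integrating from C_{A0} to C_A: C_P = (0.286/0.180)·ln[(0.286+0.180·1.15)/(0.286+0.180·0.215)] = 1.589·ln(0.4930/0.3247) = 0.6635 kmol/m³.
C_Q = (C_{A0}−C_A)−C_P = 0.2715 kmol/m³; S̃_{P/Q} = 0.6635/0.2715 = 2.44.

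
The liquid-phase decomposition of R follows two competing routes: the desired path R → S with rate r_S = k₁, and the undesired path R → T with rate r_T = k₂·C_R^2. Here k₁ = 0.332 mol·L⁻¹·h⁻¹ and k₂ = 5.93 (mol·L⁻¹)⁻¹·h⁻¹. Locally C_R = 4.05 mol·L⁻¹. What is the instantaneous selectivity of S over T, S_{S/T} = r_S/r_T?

S_{S/T} = r_S/r_T = (k₁)/(k₂·C_R^2) = (k₁/k₂)·C_R^-2.
= (0.332) / (5.93×4.050^2) = 0.3320/97.27 = 0.00341.
The undesired path is higher order in R, so low C_R (CSTR or dilute feed) favours S.

0.00341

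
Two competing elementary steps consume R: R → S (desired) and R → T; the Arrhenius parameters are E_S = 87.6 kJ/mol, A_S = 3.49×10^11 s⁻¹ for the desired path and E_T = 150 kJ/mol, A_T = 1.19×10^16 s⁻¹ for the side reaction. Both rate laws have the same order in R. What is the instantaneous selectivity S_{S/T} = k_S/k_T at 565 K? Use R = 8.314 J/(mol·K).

Since both paths have the same order in R, the concentration cancels and S_{S/T} = k_S/k_T = (A_S/A_T)·exp[(E_T−E_S)/(RT)].
(E_T−E_S)/(RT) = (150−87.6)×10³/(8.314×565) = 62400/4697 = 13.28.
k_S/k_T = (3.49×10^11/1.19×10^16)·exp(13.28) = 2.933×10^-5 × 5.877×10^5 = 17.2.

17.2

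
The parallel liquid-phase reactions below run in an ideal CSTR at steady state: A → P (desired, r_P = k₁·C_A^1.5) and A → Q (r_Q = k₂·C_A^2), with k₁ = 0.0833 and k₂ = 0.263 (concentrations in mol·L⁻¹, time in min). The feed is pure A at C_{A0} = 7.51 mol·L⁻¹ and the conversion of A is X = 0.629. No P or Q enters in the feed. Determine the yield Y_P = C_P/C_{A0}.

0.100

Exit C_A = C_{A0}(1−X) = 7.51×0.371 = 2.786 mol·L⁻¹.
Rates in a CSTR are evaluated at the outlet concentration: r_P = 0.0833×2.786^1.5 = 0.3874, r_Q = 0.263×2.786^2 = 2.042.
Fraction of consumed A going to P: r_P/(r_P+r_Q) = 0.1595.
C_P = 0.1595·C_{A0}·X = 0.1595×7.51×0.629 = 0.753 mol·L⁻¹; Y_P = C_P/C_{A0} = 0.100.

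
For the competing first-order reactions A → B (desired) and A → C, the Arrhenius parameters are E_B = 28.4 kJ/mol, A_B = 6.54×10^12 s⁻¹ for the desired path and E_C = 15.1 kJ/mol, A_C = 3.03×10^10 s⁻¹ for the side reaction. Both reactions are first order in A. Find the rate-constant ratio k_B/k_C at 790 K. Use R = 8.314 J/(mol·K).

Since both paths have the same order in A, the concentration cancels and S_{B/C} = k_B/k_C = (A_B/A_C)·exp[(E_C−E_B)/(RT)].
(E_C−E_B)/(RT) = (15.1−28.4)×10³/(8.314×790) = -13300/6568 = -2.025.
k_B/k_C = (6.54×10^12/3.03×10^10)·exp(-2.025) = 215.8 × 0.1320 = 28.5.
Since E_B > E_C, raising the temperature improves selectivity toward B.

28.5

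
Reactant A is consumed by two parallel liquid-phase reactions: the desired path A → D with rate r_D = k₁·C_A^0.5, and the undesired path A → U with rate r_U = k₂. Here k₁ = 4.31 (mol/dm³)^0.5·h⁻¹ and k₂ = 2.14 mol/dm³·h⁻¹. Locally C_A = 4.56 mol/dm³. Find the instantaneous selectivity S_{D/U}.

S_{D/U} = r_D/r_U = (k₁·C_A^0.5)/(k₂) = (k₁/k₂)·C_A^0.5.
= (4.31×4.560^0.5) / (2.14) = 9.204/2.140 = 4.30.

4.30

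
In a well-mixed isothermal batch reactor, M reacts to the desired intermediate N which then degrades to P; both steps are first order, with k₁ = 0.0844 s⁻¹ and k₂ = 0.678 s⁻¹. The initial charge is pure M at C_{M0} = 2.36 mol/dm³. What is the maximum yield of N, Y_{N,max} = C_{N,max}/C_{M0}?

At the optimum, C_{N,max}/C_{M0} = (k₁/k₂)^[k₂/(k₂−k₁)].
= (0.0844/0.678)^(0.678/(0.678−0.0844)) = (0.1245)^(1.142) = 0.09257.

0.0926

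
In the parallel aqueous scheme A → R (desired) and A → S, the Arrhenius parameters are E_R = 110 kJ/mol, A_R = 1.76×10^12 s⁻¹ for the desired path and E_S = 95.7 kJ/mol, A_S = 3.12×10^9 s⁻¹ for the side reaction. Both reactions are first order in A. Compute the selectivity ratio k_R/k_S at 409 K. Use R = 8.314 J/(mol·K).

8.41

With equal orders, S_{R/S} = k_R/k_S = (A_R/A_S)·exp[(E_S−E_R)/(RT)].
(E_S−E_R)/(RT) = (95.7−110)×10³/(8.314×409) = -14300/3400 = -4.205.
k_R/k_S = (1.76×10^12/3.12×10^9)·exp(-4.205) = 564.1 × 0.01492 = 8.41.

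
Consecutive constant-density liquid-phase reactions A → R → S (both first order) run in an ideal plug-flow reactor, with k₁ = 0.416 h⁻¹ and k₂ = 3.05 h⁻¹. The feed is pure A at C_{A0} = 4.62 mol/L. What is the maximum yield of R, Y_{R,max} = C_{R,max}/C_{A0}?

0.0996

For a first-order series the maximum intermediate yield is C_{R,max}/C_{A0} = (k₁/k₂)^[k₂/(k₂−k₁)].
= (0.416/3.05)^(3.05/(3.05−0.416)) = (0.1364)^(1.158) = 0.09957.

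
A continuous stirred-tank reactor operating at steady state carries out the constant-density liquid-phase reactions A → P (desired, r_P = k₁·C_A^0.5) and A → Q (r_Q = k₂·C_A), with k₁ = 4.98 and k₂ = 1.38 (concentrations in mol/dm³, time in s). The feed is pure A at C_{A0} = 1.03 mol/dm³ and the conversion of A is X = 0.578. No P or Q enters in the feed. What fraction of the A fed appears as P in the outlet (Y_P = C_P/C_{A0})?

0.489

Exit C_A = C_{A0}(1−X) = 1.03×0.422 = 0.4347 mol/dm³.
Rates in a CSTR are evaluated at the outlet concentration: r_P = 4.98×0.4347^0.5 = 3.283, r_Q = 1.38×0.4347 = 0.5998.
Fraction of consumed A going to P: r_P/(r_P+r_Q) = 0.8455.
C_P = 0.8455·C_{A0}·X = 0.8455×1.03×0.578 = 0.503 mol/dm³; Y_P = C_P/C_{A0} = 0.489.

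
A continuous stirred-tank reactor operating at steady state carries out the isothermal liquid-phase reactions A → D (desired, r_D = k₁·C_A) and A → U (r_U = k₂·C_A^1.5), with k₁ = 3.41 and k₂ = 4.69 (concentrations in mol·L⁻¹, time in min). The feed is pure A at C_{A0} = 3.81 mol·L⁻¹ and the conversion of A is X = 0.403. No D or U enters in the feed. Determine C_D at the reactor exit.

0.499 mol·L⁻¹

Exit C_A = C_{A0}(1−X) = 3.81×0.597 = 2.275 mol·L⁻¹.
A CSTR operates uniformly at the exit composition, giving r_D = 7.756 and r_U = 16.09 (each k·C_A^n at C_A = 2.275).
Fraction of consumed A going to D: r_D/(r_D+r_U) = 0.3253.
C_D = 0.3253·C_{A0}·X = 0.3253×3.81×0.403 = 0.499 mol·L⁻¹.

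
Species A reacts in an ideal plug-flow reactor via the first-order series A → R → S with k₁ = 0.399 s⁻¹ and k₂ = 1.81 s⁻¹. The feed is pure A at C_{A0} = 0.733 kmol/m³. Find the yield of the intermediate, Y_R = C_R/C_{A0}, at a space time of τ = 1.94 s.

0.122

The intermediate concentration in a first-order A→B→C sequence is C_R = k₁C_{A0}(e^(−k₁τ) − e^(−k₂τ))/(k₂−k₁).
e^(−k₁τ) = e^(−0.399×1.94) = e^(−0.7741) = 0.4611; e^(−k₂τ) = e^(−3.511) = 0.02986.
C_R = 0.399×0.733/(1.81−0.399) × (0.4611−0.02986) = 0.2073×0.4313 = 0.08939 kmol/m³.
Y_R = C_R/C_{A0} = 0.08939/0.733 = 0.122.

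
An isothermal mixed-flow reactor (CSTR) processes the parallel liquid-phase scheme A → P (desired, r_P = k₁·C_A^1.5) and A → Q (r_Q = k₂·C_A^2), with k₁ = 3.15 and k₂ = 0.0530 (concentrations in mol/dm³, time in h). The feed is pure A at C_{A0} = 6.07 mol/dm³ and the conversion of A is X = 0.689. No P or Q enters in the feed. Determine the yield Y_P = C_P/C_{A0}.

Exit C_A = C_{A0}(1−X) = 6.07×0.311 = 1.888 mol/dm³.
In a CSTR the entire volume is at exit conditions, so r_P = 3.15×1.888^1.5 = 8.170 and r_Q = 0.0530×1.888^2 = 0.1889.
Fraction of consumed A going to P: r_P/(r_P+r_Q) = 0.9774.
C_P = 0.9774·C_{A0}·X = 0.9774×6.07×0.689 = 4.09 mol/dm³; Y_P = C_P/C_{A0} = 0.673.

0.673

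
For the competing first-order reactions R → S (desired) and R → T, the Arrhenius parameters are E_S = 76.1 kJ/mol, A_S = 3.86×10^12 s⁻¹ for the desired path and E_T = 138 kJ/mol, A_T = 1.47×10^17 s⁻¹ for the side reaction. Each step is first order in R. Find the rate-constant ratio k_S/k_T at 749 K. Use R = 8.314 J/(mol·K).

With equal orders, S_{S/T} = k_S/k_T = (A_S/A_T)·exp[(E_T−E_S)/(RT)].
(E_T−E_S)/(RT) = (138−76.1)×10³/(8.314×749) = 61900/6227 = 9.940.
k_S/k_T = (3.86×10^12/1.47×10^17)·exp(9.940) = 2.626×10^-5 × 20750 = 0.545.

0.545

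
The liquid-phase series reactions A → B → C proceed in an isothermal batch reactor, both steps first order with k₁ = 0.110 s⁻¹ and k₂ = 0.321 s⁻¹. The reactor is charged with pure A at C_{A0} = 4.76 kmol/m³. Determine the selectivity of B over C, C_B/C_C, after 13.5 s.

For first-order series with pure A initially, C_B(t) = k₁C_{A0}/(k₂−k₁)·(e^(−k₁t) − e^(−k₂t)).
e^(−k₁t) = e^(−0.110×13.5) = e^(−1.485) = 0.2265; e^(−k₂t) = e^(−4.333) = 0.01312.
C_B = 0.110×4.76/(0.321−0.110) × (0.2265−0.01312) = 2.482×0.2134 = 0.5295 kmol/m³.
C_A = C_{A0}e^(−k₁t) = 1.078 kmol/m³, so C_C = C_{A0}−C_A−C_B = 3.152 kmol/m³; C_B/C_C = 0.168.

0.168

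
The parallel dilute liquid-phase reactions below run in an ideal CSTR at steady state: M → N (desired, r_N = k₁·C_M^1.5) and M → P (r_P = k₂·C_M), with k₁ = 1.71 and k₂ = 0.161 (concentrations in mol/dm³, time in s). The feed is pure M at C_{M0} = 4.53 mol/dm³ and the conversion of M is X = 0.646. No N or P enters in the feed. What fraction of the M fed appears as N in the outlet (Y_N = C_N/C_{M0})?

0.601

Exit C_M = C_{M0}(1−X) = 4.53×0.354 = 1.604 mol/dm³.
A CSTR operates uniformly at the exit composition, giving r_N = 3.473 and r_P = 0.2582 (each k·C_M^n at C_M = 1.604).
Fraction of consumed M going to N: r_N/(r_N+r_P) = 0.9308.
C_N = 0.9308·C_{M0}·X = 0.9308×4.53×0.646 = 2.72 mol/dm³; Y_N = C_N/C_{M0} = 0.601.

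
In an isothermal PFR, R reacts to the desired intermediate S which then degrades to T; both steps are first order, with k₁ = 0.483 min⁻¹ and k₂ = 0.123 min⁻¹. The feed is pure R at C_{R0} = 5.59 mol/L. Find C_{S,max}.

3.50 mol/L

At the optimum, C_{S,max}/C_{R0} = (k₁/k₂)^[k₂/(k₂−k₁)].
= (0.483/0.123)^(0.123/(0.123−0.483)) = (3.927)^(-0.3417) = 0.6267.
C_{S,max} = 0.6267×5.59 = 3.50 mol/L.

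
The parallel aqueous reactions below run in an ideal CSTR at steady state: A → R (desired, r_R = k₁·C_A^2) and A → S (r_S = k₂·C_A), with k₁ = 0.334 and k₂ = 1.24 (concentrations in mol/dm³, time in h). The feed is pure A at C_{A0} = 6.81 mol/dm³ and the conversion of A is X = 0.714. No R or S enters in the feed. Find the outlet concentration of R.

Exit C_A = C_{A0}(1−X) = 6.81×0.286 = 1.948 mol/dm³.
A CSTR operates uniformly at the exit composition, giving r_R = 1.267 and r_S = 2.415 (each k·C_A^n at C_A = 1.948).
Fraction of consumed A going to R: r_R/(r_R+r_S) = 0.3441.
C_R = 0.3441·C_{A0}·X = 0.3441×6.81×0.714 = 1.67 mol/dm³.

1.67 mol/dm³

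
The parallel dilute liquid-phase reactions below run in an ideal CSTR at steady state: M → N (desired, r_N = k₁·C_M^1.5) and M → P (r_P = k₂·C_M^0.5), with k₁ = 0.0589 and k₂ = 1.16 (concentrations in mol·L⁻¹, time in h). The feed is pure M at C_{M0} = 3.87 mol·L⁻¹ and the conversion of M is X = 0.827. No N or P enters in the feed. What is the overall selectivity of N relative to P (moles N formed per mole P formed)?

0.0340

Exit C_M = C_{M0}(1−X) = 3.87×0.173 = 0.6695 mol·L⁻¹.
A CSTR operates uniformly at the exit composition, giving r_N = 0.03227 and r_P = 0.9492 (each k·C_M^n at C_M = 0.6695).
Overall selectivity = C_N/C_P = r_Nτ/(r_Pτ) = r_N/r_P = 0.0340.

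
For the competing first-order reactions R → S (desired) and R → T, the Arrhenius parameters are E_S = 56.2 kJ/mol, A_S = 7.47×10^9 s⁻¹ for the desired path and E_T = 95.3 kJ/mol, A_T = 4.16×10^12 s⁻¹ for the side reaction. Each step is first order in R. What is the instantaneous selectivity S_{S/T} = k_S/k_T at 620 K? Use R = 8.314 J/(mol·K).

k_S/k_T = (A_S/A_T)·exp[−(E_S−E_T)/(RT)] = (A_S/A_T)·exp[(E_T−E_S)/(RT)].
(E_T−E_S)/(RT) = (95.3−56.2)×10³/(8.314×620) = 39100/5155 = 7.585.
k_S/k_T = (7.47×10^9/4.16×10^12)·exp(7.585) = 0.001796 × 1969 = 3.54.
Since E_S < E_T, lowering the temperature improves selectivity toward S.

3.54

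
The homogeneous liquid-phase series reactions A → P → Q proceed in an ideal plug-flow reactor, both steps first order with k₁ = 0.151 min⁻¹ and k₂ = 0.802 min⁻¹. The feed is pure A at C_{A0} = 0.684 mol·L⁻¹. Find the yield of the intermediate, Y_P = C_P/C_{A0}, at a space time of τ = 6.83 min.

0.0817

The intermediate concentration in a first-order A→B→C sequence is C_P = k₁C_{A0}(e^(−k₁τ) − e^(−k₂τ))/(k₂−k₁).
e^(−k₁τ) = e^(−0.151×6.83) = e^(−1.031) = 0.3565; e^(−k₂τ) = e^(−5.478) = 0.004179.
C_P = 0.151×0.684/(0.802−0.151) × (0.3565−0.004179) = 0.1587×0.3524 = 0.05590 mol·L⁻¹.
Y_P = C_P/C_{A0} = 0.05590/0.684 = 0.0817.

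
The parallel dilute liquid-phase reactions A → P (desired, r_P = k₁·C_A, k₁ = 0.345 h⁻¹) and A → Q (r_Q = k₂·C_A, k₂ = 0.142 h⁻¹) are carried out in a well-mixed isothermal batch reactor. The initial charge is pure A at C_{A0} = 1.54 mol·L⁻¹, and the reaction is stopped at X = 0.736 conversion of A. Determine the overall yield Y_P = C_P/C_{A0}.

0.521

C_A = C_{A0}(1−X) = 0.4066 mol·L⁻¹.
Both paths are first order in A, so the instantaneous fraction to P is constant: dC_P/d(−C_A) = k₁/(k₁+k₂) = 0.7084.
C_P = 0.7084·(C_{A0}−C_A) = 0.7084×1.133 = 0.803 mol·L⁻¹.
Y_P = C_P/C_{A0} = 0.8030/1.54 = 0.521.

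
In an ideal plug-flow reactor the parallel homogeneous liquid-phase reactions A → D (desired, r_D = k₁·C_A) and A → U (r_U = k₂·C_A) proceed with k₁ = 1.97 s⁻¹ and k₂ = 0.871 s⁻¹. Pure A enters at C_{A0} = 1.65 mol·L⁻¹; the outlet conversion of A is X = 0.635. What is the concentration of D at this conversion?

0.727 mol·L⁻¹

C_A = C_{A0}(1−X) = 0.6022 mol·L⁻¹.
Both paths are first order in A, so the instantaneous fraction to D is constant: dC_D/d(−C_A) = k₁/(k₁+k₂) = 0.6934.
C_D = 0.6934·(C_{A0}−C_A) = 0.6934×1.048 = 0.727 mol·L⁻¹.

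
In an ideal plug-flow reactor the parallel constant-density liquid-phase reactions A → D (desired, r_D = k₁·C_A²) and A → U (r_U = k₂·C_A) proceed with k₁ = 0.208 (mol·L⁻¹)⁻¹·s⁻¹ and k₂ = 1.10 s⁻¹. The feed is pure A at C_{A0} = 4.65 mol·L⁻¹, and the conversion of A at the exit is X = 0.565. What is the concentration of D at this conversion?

1.00 mol·L⁻¹

C_A = C_{A0}(1−X) = 2.023 mol·L⁻¹.
Along a PFR/batch, dC_U/dC_A = −r_U/(r_D+r_U) = −k₂/(k₂+k₁·C_A).
Integrating from C_{A0} to C_A: C_U = (1.10/0.208)·ln[(1.10+0.208·4.65)/(1.10+0.208·2.02)] = 5.288·ln(2.067/1.521) = 1.624 mol·L⁻¹.
Then C_D = (C_{A0}−C_A) − C_U = 2.627 − 1.624 = 1.004 mol·L⁻¹.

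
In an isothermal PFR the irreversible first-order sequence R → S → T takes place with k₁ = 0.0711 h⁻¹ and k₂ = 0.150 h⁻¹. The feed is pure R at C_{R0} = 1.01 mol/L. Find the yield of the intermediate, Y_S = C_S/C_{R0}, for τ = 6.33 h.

0.226

The intermediate concentration in a first-order A→B→C sequence is C_S = k₁C_{R0}(e^(−k₁τ) − e^(−k₂τ))/(k₂−k₁).
e^(−k₁τ) = e^(−0.0711×6.33) = e^(−0.4501) = 0.6376; e^(−k₂τ) = e^(−0.9495) = 0.3869.
C_S = 0.0711×1.01/(0.150−0.0711) × (0.6376−0.3869) = 0.9102×0.2507 = 0.2281 mol/L.
Y_S = C_S/C_{R0} = 0.2281/1.01 = 0.226.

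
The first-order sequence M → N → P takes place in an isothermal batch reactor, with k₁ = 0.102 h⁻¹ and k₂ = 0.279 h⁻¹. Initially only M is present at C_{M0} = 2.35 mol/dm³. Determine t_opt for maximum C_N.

For first-order series the maximum of C_N occurs at t_opt = ln(k₂/k₁)/(k₂−k₁).
= ln(0.279/0.102)/(0.279−0.102) = ln(2.735)/0.1770 = 1.006/0.1770 = 5.68 h.

5.68 h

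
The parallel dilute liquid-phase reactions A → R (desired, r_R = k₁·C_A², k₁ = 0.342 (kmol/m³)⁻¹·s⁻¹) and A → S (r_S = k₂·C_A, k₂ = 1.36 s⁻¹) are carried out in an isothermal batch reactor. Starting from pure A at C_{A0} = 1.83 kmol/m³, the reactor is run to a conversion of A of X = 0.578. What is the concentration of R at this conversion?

C_A = C_{A0}(1−X) = 0.7723 kmol/m³.
Along a PFR/batch, dC_S/dC_A = −r_S/(r_R+r_S) = −k₂/(k₂+k₁·C_A).
Integrating from C_{A0} to C_A: C_S = (1.36/0.342)·ln[(1.36+0.342·1.83)/(1.36+0.342·0.772)] = 3.977·ln(1.986/1.624) = 0.7997 kmol/m³.
Then C_R = (C_{A0}−C_A) − C_S = 1.058 − 0.7997 = 0.2581 kmol/m³.

0.258 kmol/m³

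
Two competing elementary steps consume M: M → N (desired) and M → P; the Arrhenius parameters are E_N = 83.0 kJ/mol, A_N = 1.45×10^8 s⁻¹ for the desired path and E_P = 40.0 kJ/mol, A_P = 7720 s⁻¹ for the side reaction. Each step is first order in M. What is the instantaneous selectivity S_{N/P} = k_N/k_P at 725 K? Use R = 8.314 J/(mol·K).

15.0

k_N/k_P = (A_N/A_P)·exp[−(E_N−E_P)/(RT)] = (A_N/A_P)·exp[(E_P−E_N)/(RT)].
(E_P−E_N)/(RT) = (40.0−83.0)×10³/(8.314×725) = -43000/6028 = -7.134.
k_N/k_P = (1.45×10^8/7720)·exp(-7.134) = 18782 × 7.977×10^-4 = 15.0.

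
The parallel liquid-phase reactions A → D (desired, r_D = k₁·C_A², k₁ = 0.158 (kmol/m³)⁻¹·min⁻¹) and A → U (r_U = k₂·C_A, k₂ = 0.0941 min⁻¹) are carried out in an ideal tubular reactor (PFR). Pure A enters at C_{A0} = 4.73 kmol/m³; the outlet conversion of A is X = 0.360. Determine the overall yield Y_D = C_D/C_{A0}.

0.311

C_A = C_{A0}(1−X) = 3.027 kmol/m³.
Along a PFR/batch, dC_U/dC_A = −r_U/(r_D+r_U) = −k₂/(k₂+k₁·C_A).
Integrating from C_{A0} to C_A: C_U = (0.0941/0.158)·ln[(0.0941+0.158·4.73)/(0.0941+0.158·3.03)] = 0.5956·ln(0.8414/0.5724) = 0.2295 kmol/m³.
Then C_D = (C_{A0}−C_A) − C_U = 1.703 − 0.2295 = 1.473 kmol/m³.
Y_D = C_D/C_{A0} = 1.473/4.73 = 0.311.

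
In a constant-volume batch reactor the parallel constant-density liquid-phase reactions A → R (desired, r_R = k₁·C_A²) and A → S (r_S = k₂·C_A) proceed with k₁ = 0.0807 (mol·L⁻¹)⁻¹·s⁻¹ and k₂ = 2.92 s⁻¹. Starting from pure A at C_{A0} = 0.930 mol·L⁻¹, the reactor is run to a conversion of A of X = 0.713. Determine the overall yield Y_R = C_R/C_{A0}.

0.0116

C_A = C_{A0}(1−X) = 0.2669 mol·L⁻¹.
Along a PFR/batch, dC_S/dC_A = −r_S/(r_R+r_S) = −k₂/(k₂+k₁·C_A).
Integrating from C_{A0} to C_A: C_S = (2.92/0.0807)·ln[(2.92+0.0807·0.930)/(2.92+0.0807·0.267)] = 36.18·ln(2.995/2.942) = 0.6523 mol·L⁻¹.
Then C_R = (C_{A0}−C_A) − C_S = 0.6631 − 0.6523 = 0.01077 mol·L⁻¹.
Y_R = C_R/C_{A0} = 0.01077/0.930 = 0.0116.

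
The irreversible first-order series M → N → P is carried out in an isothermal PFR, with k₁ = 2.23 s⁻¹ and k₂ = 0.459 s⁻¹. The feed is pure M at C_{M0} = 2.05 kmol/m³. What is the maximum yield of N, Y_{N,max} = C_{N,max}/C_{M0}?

For a first-order series the maximum intermediate yield is C_{N,max}/C_{M0} = (k₁/k₂)^[k₂/(k₂−k₁)].
= (2.23/0.459)^(0.459/(0.459−2.23)) = (4.858)^(-0.2592) = 0.6639.

0.664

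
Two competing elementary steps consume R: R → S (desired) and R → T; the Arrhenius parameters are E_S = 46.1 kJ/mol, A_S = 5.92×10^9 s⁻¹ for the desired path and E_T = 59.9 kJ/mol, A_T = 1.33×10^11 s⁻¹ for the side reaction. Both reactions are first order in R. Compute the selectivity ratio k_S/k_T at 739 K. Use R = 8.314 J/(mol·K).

0.421

Since both paths have the same order in R, the concentration cancels and S_{S/T} = k_S/k_T = (A_S/A_T)·exp[(E_T−E_S)/(RT)].
(E_T−E_S)/(RT) = (59.9−46.1)×10³/(8.314×739) = 13800/6144 = 2.246.
k_S/k_T = (5.92×10^9/1.33×10^11)·exp(2.246) = 0.04451 × 9.451 = 0.421.
Since E_S < E_T, lowering the temperature improves selectivity toward S.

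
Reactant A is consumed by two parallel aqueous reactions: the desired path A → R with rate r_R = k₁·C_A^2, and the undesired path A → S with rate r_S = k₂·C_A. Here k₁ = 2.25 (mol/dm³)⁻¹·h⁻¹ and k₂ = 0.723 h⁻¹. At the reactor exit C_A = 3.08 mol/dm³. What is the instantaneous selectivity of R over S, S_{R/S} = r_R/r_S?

S_{R/S} = r_R/r_S = (k₁·C_A^2)/(k₂·C_A) = (k₁/k₂)·C_A.
= (2.25×3.080^2) / (0.723×3.080) = 21.34/2.227 = 9.59.
Since the desired path is higher order in A, keeping C_A high (PFR or concentrated feed) favours R.

9.59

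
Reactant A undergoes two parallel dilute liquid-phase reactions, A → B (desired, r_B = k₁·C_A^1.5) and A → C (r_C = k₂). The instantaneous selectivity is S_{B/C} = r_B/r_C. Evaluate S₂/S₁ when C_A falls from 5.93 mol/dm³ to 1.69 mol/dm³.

0.152

S_{B/C} = (k₁/k₂)·C_A^1.5, so S₂/S₁ = (C_{A,2}/C_{A,1})^1.5.
= (1.69/5.93)^1.5 = (0.2850)^1.5 = 0.152.
Selectivity toward B falls as C_A falls — high-concentration operation is favoured.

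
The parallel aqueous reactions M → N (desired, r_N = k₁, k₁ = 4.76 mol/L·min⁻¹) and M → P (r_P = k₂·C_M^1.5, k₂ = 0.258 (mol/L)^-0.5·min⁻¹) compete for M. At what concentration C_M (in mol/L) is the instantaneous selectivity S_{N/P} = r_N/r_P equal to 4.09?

2.73 mol/L

S_{N/P} = (k₁/k₂)·C_M^-1.5 ⇒ C_M = (S·k₂/k₁)^(1/(-1.5)).
= (4.09×0.258/4.76)^(-0.6667) = (0.2217)^(-0.6667) = 2.73 mol/L.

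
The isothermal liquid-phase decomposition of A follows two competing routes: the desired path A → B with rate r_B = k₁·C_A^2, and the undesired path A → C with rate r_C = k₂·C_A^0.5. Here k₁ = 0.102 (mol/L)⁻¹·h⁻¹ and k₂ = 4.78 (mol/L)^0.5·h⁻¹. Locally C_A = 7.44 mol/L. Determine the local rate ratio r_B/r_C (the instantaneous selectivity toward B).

0.433

S_{B/C} = r_B/r_C = (k₁·C_A^2)/(k₂·C_A^0.5) = (k₁/k₂)·C_A^1.5.
= (0.102×7.440^2) / (4.78×7.440^0.5) = 5.646/13.04 = 0.433.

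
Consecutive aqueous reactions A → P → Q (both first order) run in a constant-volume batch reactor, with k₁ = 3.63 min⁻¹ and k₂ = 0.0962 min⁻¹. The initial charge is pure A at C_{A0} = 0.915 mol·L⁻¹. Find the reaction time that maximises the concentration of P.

Setting dC_P/dt = 0 gives t_opt = ln(k₂/k₁)/(k₂−k₁).
= ln(0.0962/3.63)/(0.0962−3.63) = ln(0.02650)/-3.534 = -3.631/-3.534 = 1.03 min.

1.03 min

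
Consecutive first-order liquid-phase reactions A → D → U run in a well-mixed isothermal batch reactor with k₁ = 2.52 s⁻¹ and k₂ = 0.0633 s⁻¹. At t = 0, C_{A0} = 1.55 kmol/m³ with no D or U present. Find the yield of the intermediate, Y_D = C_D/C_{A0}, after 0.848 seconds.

0.851

For first-order series with pure A initially, C_D(t) = k₁C_{A0}/(k₂−k₁)·(e^(−k₁t) − e^(−k₂t)).
e^(−k₁t) = e^(−2.52×0.848) = e^(−2.137) = 0.1180; e^(−k₂t) = e^(−0.05368) = 0.9477.
C_D = 2.52×1.55/(0.0633−2.52) × (0.1180−0.9477) = (-1.590)×(-0.8297) = 1.319 kmol/m³.
Y_D = C_D/C_{A0} = 1.319/1.55 = 0.851.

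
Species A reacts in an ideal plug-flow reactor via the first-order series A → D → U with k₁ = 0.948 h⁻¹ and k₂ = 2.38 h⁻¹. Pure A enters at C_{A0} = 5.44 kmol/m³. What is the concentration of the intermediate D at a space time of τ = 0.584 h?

Solving the coupled first-order balances gives C_D(τ) = [k₁/(k₂−k₁)]·C_{A0}·(e^(−k₁τ) − e^(−k₂τ)).
e^(−k₁τ) = e^(−0.948×0.584) = e^(−0.5536) = 0.5749; e^(−k₂τ) = e^(−1.390) = 0.2491.
C_D = 0.948×5.44/(2.38−0.948) × (0.5749−0.2491) = 3.601×0.3258 = 1.173 kmol/m³.

1.17 kmol/m³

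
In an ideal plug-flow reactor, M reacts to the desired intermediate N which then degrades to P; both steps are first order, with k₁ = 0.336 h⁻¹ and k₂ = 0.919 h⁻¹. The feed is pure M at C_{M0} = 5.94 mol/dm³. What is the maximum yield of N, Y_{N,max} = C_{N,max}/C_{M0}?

0.205

Evaluating C_N at τ_opt = ln(k₂/k₁)/(k₂−k₁) gives C_{N,max}/C_{M0} = (k₁/k₂)^[k₂/(k₂−k₁)].
= (0.336/0.919)^(0.919/(0.919−0.336)) = (0.3656)^(1.576) = 0.2047.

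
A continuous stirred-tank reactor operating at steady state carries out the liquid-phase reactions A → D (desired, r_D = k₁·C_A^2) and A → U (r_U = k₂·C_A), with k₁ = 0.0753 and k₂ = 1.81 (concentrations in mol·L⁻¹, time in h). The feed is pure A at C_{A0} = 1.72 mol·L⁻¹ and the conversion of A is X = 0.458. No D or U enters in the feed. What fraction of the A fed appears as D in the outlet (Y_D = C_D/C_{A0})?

Exit C_A = C_{A0}(1−X) = 1.72×0.542 = 0.9322 mol·L⁻¹.
A CSTR operates uniformly at the exit composition, giving r_D = 0.06544 and r_U = 1.687 (each k·C_A^n at C_A = 0.9322).
Fraction of consumed A going to D: r_D/(r_D+r_U) = 0.03734.
C_D = 0.03734·C_{A0}·X = 0.03734×1.72×0.458 = 0.0294 mol·L⁻¹; Y_D = C_D/C_{A0} = 0.0171.

0.0171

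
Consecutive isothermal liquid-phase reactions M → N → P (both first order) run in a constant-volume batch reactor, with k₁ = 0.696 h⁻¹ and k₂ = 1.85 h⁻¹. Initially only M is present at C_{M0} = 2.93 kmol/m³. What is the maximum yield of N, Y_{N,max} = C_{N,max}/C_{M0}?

0.209

For a first-order series the maximum intermediate yield is C_{N,max}/C_{M0} = (k₁/k₂)^[k₂/(k₂−k₁)].
= (0.696/1.85)^(1.85/(1.85−0.696)) = (0.3762)^(1.603) = 0.2086.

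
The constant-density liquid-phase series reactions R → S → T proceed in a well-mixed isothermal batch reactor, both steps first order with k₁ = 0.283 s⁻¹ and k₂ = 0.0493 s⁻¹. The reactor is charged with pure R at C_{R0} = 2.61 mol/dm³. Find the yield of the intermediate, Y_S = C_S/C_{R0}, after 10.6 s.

0.658

For first-order series with pure R initially, C_S(t) = k₁C_{R0}/(k₂−k₁)·(e^(−k₁t) − e^(−k₂t)).
e^(−k₁t) = e^(−0.283×10.6) = e^(−3.000) = 0.04980; e^(−k₂t) = e^(−0.5226) = 0.5930.
C_S = 0.283×2.61/(0.0493−0.283) × (0.04980−0.5930) = (-3.161)×(-0.5432) = 1.717 mol/dm³.
Y_S = C_S/C_{R0} = 1.717/2.61 = 0.658.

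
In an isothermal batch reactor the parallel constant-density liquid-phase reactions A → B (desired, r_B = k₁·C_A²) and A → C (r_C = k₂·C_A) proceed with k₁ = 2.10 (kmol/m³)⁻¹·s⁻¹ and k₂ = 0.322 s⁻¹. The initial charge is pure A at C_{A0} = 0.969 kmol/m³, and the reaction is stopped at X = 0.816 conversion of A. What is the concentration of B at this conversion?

0.604 kmol/m³

C_A = C_{A0}(1−X) = 0.1783 kmol/m³.
Along a PFR/batch, dC_C/dC_A = −r_C/(r_B+r_C) = −k₂/(k₂+k₁·C_A).
Integrating from C_{A0} to C_A: C_C = (0.322/2.10)·ln[(0.322+2.10·0.969)/(0.322+2.10·0.178)] = 0.1533·ln(2.357/0.6964) = 0.1869 kmol/m³.
Then C_B = (C_{A0}−C_A) − C_C = 0.7907 − 0.1869 = 0.6038 kmol/m³.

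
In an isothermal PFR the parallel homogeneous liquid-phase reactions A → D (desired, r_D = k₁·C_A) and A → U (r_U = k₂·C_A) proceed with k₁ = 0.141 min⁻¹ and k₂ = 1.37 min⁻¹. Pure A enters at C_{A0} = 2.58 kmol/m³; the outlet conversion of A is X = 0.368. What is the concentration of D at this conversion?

C_A = C_{A0}(1−X) = 1.631 kmol/m³.
Both paths are first order in A, so the instantaneous fraction to D is constant: dC_D/d(−C_A) = k₁/(k₁+k₂) = 0.09332.
C_D = 0.09332·(C_{A0}−C_A) = 0.09332×0.9494 = 0.0886 kmol/m³.

0.0886 kmol/m³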